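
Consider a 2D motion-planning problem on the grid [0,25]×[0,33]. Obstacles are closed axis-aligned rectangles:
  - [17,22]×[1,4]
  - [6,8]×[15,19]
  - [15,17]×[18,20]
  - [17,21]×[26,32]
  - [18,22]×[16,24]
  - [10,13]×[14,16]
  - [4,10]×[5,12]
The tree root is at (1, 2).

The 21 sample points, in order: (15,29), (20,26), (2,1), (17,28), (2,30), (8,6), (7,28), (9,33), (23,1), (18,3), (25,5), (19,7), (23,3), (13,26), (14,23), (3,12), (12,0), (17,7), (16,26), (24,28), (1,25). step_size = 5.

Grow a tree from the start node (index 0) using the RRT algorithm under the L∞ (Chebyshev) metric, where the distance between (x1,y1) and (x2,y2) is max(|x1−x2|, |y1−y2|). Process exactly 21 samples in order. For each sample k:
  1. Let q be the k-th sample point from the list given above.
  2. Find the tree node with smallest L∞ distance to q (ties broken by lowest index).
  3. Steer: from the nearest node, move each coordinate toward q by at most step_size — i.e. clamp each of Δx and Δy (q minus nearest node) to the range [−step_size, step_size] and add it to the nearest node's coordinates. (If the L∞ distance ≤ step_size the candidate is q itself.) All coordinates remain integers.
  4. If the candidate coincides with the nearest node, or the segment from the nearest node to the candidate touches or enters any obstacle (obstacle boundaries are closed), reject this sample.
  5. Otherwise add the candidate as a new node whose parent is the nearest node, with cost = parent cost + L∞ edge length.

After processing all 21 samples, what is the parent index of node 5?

Parent of node 5: 4

1. q=(15,29) nearest=0 d=27 new=(6,7) → blocked by [4,10]×[5,12], reject
2. q=(20,26) nearest=0 d=24 new=(6,7) → blocked by [4,10]×[5,12], reject
3. q=(2,1) nearest=0 d=1 new=(2,1) → add node 1 parent=0 cost=1
4. q=(17,28) nearest=0 d=26 new=(6,7) → blocked by [4,10]×[5,12], reject
5. q=(2,30) nearest=0 d=28 new=(2,7) → add node 2 parent=0 cost=5
6. q=(8,6) nearest=1 d=6 new=(7,6) → blocked by [4,10]×[5,12], reject
7. q=(7,28) nearest=2 d=21 new=(7,12) → blocked by [4,10]×[5,12], reject
8. q=(9,33) nearest=2 d=26 new=(7,12) → blocked by [4,10]×[5,12], reject
9. q=(23,1) nearest=1 d=21 new=(7,1) → add node 3 parent=1 cost=6
10. q=(18,3) nearest=3 d=11 new=(12,3) → add node 4 parent=3 cost=11
11. q=(25,5) nearest=4 d=13 new=(17,5) → add node 5 parent=4 cost=16
12. q=(19,7) nearest=5 d=2 new=(19,7) → add node 6 parent=5 cost=18
13. q=(23,3) nearest=6 d=4 new=(23,3) → blocked by [17,22]×[1,4], reject
14. q=(13,26) nearest=2 d=19 new=(7,12) → blocked by [4,10]×[5,12], reject
15. q=(14,23) nearest=2 d=16 new=(7,12) → blocked by [4,10]×[5,12], reject
16. q=(3,12) nearest=2 d=5 new=(3,12) → add node 7 parent=2 cost=10
17. q=(12,0) nearest=4 d=3 new=(12,0) → add node 8 parent=4 cost=14
18. q=(17,7) nearest=5 d=2 new=(17,7) → add node 9 parent=5 cost=18
19. q=(16,26) nearest=7 d=14 new=(8,17) → blocked by [6,8]×[15,19], reject
20. q=(24,28) nearest=6 d=21 new=(24,12) → add node 10 parent=6 cost=23
21. q=(1,25) nearest=7 d=13 new=(1,17) → add node 11 parent=7 cost=15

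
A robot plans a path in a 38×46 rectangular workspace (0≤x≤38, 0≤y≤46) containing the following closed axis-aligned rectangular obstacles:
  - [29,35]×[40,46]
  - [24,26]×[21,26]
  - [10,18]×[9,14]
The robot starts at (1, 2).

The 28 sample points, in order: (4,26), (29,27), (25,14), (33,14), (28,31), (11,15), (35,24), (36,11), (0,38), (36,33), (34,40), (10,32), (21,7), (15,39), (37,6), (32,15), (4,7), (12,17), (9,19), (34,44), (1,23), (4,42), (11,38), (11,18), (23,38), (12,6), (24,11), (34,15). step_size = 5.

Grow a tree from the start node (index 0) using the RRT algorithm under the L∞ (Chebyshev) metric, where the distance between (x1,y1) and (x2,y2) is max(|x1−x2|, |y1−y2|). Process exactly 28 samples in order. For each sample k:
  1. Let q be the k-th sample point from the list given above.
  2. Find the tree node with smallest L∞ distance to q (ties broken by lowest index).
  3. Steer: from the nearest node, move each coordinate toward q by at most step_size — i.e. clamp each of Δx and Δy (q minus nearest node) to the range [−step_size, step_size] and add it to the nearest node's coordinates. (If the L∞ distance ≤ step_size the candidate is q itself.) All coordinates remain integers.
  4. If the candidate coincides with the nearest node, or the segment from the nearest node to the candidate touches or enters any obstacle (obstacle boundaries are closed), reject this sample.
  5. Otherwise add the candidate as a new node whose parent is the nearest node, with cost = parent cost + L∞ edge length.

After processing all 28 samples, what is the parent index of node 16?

1. q=(4,26) nearest=0 d=24 new=(4,7) → add node 1 parent=0 cost=5
2. q=(29,27) nearest=1 d=25 new=(9,12) → add node 2 parent=1 cost=10
3. q=(25,14) nearest=2 d=16 new=(14,14) → blocked by [10,18]×[9,14], reject
4. q=(33,14) nearest=2 d=24 new=(14,14) → blocked by [10,18]×[9,14], reject
5. q=(28,31) nearest=2 d=19 new=(14,17) → blocked by [10,18]×[9,14], reject
6. q=(11,15) nearest=2 d=3 new=(11,15) → blocked by [10,18]×[9,14], reject
7. q=(35,24) nearest=2 d=26 new=(14,17) → blocked by [10,18]×[9,14], reject
8. q=(36,11) nearest=2 d=27 new=(14,11) → blocked by [10,18]×[9,14], reject
9. q=(0,38) nearest=2 d=26 new=(4,17) → add node 3 parent=2 cost=15
10. q=(36,33) nearest=2 d=27 new=(14,17) → blocked by [10,18]×[9,14], reject
11. q=(34,40) nearest=2 d=28 new=(14,17) → blocked by [10,18]×[9,14], reject
12. q=(10,32) nearest=3 d=15 new=(9,22) → add node 4 parent=3 cost=20
13. q=(21,7) nearest=2 d=12 new=(14,7) → blocked by [10,18]×[9,14], reject
14. q=(15,39) nearest=4 d=17 new=(14,27) → add node 5 parent=4 cost=25
15. q=(37,6) nearest=5 d=23 new=(19,22) → add node 6 parent=5 cost=30
16. q=(32,15) nearest=6 d=13 new=(24,17) → add node 7 parent=6 cost=35
17. q=(4,7) nearest=1 d=0 → coincident, reject
18. q=(12,17) nearest=2 d=5 new=(12,17) → blocked by [10,18]×[9,14], reject
19. q=(9,19) nearest=4 d=3 new=(9,19) → add node 8 parent=4 cost=23
20. q=(34,44) nearest=5 d=20 new=(19,32) → add node 9 parent=5 cost=30
21. q=(1,23) nearest=3 d=6 new=(1,22) → add node 10 parent=3 cost=20
22. q=(4,42) nearest=5 d=15 new=(9,32) → add node 11 parent=5 cost=30
23. q=(11,38) nearest=11 d=6 new=(11,37) → add node 12 parent=11 cost=35
24. q=(11,18) nearest=8 d=2 new=(11,18) → add node 13 parent=8 cost=25
25. q=(23,38) nearest=9 d=6 new=(23,37) → add node 14 parent=9 cost=35
26. q=(12,6) nearest=2 d=6 new=(12,7) → blocked by [10,18]×[9,14], reject
27. q=(24,11) nearest=7 d=6 new=(24,12) → add node 15 parent=7 cost=40
28. q=(34,15) nearest=7 d=10 new=(29,15) → add node 16 parent=7 cost=40

Parent of node 16: 7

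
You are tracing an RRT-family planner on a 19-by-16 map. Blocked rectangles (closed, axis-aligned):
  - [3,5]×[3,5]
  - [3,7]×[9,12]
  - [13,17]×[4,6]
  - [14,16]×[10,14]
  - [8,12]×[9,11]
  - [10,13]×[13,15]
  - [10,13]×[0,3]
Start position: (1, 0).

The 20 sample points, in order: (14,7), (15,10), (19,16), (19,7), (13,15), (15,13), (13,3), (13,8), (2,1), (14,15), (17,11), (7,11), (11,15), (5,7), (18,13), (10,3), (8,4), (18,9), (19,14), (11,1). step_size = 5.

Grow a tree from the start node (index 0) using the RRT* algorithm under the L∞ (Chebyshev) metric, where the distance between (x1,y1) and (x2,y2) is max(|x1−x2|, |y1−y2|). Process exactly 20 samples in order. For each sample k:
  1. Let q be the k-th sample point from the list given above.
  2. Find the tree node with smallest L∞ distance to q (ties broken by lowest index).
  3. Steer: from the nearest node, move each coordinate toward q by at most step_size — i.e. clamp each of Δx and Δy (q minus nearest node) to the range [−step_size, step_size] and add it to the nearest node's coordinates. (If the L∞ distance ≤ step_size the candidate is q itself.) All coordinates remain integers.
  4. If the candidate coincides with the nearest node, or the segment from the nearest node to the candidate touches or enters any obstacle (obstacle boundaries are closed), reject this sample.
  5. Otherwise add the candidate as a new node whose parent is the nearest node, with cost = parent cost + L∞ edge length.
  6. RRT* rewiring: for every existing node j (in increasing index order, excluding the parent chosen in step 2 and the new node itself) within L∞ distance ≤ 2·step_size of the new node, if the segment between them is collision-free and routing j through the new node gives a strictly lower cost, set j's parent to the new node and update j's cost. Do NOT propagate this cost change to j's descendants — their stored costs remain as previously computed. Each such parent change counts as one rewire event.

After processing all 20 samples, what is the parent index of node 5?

Parent of node 5: 1

1. q=(14,7) nearest=0 d=13 new=(6,5) → blocked by [3,5]×[3,5], reject
2. q=(15,10) nearest=0 d=14 new=(6,5) → blocked by [3,5]×[3,5], reject
3. q=(19,16) nearest=0 d=18 new=(6,5) → blocked by [3,5]×[3,5], reject
4. q=(19,7) nearest=0 d=18 new=(6,5) → blocked by [3,5]×[3,5], reject
5. q=(13,15) nearest=0 d=15 new=(6,5) → blocked by [3,5]×[3,5], reject
6. q=(15,13) nearest=0 d=14 new=(6,5) → blocked by [3,5]×[3,5], reject
7. q=(13,3) nearest=0 d=12 new=(6,3) → add node 1 parent=0 cost=5
8. q=(13,8) nearest=1 d=7 new=(11,8) → add node 2 parent=1 cost=10
9. q=(2,1) nearest=0 d=1 new=(2,1) → add node 3 parent=0 cost=1
10. q=(14,15) nearest=2 d=7 new=(14,13) → blocked by [14,16]×[10,14], reject
11. q=(17,11) nearest=2 d=6 new=(16,11) → blocked by [14,16]×[10,14], reject
12. q=(7,11) nearest=2 d=4 new=(7,11) → blocked by [3,7]×[9,12], reject
13. q=(11,15) nearest=2 d=7 new=(11,13) → blocked by [8,12]×[9,11], reject
14. q=(5,7) nearest=1 d=4 new=(5,7) → add node 4 parent=1 cost=9
15. q=(18,13) nearest=2 d=7 new=(16,13) → blocked by [14,16]×[10,14], reject
16. q=(10,3) nearest=1 d=4 new=(10,3) → blocked by [10,13]×[0,3], reject
17. q=(8,4) nearest=1 d=2 new=(8,4) → add node 5 parent=1 cost=7
18. q=(18,9) nearest=2 d=7 new=(16,9) → add node 6 parent=2 cost=15
19. q=(19,14) nearest=6 d=5 new=(19,14) → add node 7 parent=6 cost=20
20. q=(11,1) nearest=5 d=3 new=(11,1) → blocked by [10,13]×[0,3], reject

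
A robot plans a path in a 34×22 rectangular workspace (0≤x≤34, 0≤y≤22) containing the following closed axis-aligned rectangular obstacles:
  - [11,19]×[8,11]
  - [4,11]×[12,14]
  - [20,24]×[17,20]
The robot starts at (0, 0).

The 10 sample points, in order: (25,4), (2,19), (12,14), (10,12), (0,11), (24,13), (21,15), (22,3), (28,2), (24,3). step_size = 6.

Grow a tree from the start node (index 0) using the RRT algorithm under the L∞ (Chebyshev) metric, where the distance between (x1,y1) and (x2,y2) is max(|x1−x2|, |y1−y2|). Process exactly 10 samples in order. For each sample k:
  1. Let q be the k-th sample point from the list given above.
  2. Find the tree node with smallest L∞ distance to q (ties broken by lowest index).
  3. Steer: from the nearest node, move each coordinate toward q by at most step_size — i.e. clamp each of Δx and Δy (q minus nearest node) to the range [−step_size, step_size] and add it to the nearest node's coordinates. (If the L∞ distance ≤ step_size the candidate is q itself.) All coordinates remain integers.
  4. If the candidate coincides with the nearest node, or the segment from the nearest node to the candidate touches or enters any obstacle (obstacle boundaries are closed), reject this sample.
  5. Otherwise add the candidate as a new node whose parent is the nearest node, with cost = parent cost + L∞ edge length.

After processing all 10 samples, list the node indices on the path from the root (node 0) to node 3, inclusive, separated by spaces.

Path: 0 1 3

1. q=(25,4) nearest=0 d=25 new=(6,4) → add node 1 parent=0 cost=6
2. q=(2,19) nearest=1 d=15 new=(2,10) → add node 2 parent=1 cost=12
3. q=(12,14) nearest=1 d=10 new=(12,10) → blocked by [11,19]×[8,11], reject
4. q=(10,12) nearest=1 d=8 new=(10,10) → add node 3 parent=1 cost=12
5. q=(0,11) nearest=2 d=2 new=(0,11) → add node 4 parent=2 cost=14
6. q=(24,13) nearest=3 d=14 new=(16,13) → blocked by [11,19]×[8,11], reject
7. q=(21,15) nearest=3 d=11 new=(16,15) → blocked by [11,19]×[8,11], reject
8. q=(22,3) nearest=3 d=12 new=(16,4) → blocked by [11,19]×[8,11], reject
9. q=(28,2) nearest=3 d=18 new=(16,4) → blocked by [11,19]×[8,11], reject
10. q=(24,3) nearest=3 d=14 new=(16,4) → blocked by [11,19]×[8,11], reject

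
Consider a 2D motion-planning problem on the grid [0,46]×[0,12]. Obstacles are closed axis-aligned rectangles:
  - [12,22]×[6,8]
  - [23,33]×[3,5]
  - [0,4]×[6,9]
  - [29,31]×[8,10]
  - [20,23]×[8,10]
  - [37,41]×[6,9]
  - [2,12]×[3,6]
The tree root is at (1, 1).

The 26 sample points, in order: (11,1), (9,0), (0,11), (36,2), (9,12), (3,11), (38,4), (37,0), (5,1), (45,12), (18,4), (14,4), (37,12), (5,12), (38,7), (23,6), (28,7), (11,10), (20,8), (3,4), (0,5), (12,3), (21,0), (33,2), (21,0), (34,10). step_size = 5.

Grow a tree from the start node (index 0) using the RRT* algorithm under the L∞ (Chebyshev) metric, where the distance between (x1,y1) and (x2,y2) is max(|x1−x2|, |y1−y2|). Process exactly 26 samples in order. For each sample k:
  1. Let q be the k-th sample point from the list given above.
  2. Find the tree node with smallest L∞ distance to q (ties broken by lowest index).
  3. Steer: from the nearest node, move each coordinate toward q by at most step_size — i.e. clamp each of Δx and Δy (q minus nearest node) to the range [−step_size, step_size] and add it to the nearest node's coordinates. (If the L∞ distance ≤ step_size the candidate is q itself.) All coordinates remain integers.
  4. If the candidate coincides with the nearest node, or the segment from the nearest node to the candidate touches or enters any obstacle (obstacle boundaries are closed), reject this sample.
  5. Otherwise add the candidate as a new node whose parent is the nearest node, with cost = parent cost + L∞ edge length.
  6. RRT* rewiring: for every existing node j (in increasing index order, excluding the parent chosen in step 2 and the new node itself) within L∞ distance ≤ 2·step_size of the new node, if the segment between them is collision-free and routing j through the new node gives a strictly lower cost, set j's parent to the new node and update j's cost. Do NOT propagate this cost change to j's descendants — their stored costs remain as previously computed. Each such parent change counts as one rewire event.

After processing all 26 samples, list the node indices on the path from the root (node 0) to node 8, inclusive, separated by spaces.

1. q=(11,1) nearest=0 d=10 new=(6,1) → add node 1 parent=0 cost=5
2. q=(9,0) nearest=1 d=3 new=(9,0) → add node 2 parent=1 cost=8
3. q=(0,11) nearest=0 d=10 new=(0,6) → blocked by [0,4]×[6,9], reject
4. q=(36,2) nearest=2 d=27 new=(14,2) → add node 3 parent=2 cost=13
5. q=(9,12) nearest=3 d=10 new=(9,7) → blocked by [2,12]×[3,6], reject
6. q=(3,11) nearest=0 d=10 new=(3,6) → blocked by [0,4]×[6,9], reject
7. q=(38,4) nearest=3 d=24 new=(19,4) → add node 4 parent=3 cost=18
8. q=(37,0) nearest=4 d=18 new=(24,0) → add node 5 parent=4 cost=23
9. q=(5,1) nearest=1 d=1 new=(5,1) → add node 6 parent=1 cost=6
10. q=(45,12) nearest=5 d=21 new=(29,5) → blocked by [23,33]×[3,5], reject
11. q=(18,4) nearest=4 d=1 new=(18,4) → add node 7 parent=4 cost=19
12. q=(14,4) nearest=3 d=2 new=(14,4) → add node 8 parent=3 cost=15
13. q=(37,12) nearest=5 d=13 new=(29,5) → blocked by [23,33]×[3,5], reject
14. q=(5,12) nearest=8 d=9 new=(9,9) → blocked by [12,22]×[6,8], reject
15. q=(38,7) nearest=5 d=14 new=(29,5) → blocked by [23,33]×[3,5], reject
16. q=(23,6) nearest=4 d=4 new=(23,6) → add node 9 parent=4 cost=22
17. q=(28,7) nearest=9 d=5 new=(28,7) → add node 10 parent=9 cost=27
18. q=(11,10) nearest=8 d=6 new=(11,9) → blocked by [12,22]×[6,8], reject
19. q=(20,8) nearest=9 d=3 new=(20,8) → blocked by [12,22]×[6,8], reject
20. q=(3,4) nearest=0 d=3 new=(3,4) → blocked by [2,12]×[3,6], reject
21. q=(0,5) nearest=0 d=4 new=(0,5) → add node 11 parent=0 cost=4
22. q=(12,3) nearest=3 d=2 new=(12,3) → blocked by [2,12]×[3,6], reject
23. q=(21,0) nearest=5 d=3 new=(21,0) → add node 12 parent=5 cost=26
24. q=(33,2) nearest=10 d=5 new=(33,2) → blocked by [23,33]×[3,5], reject
25. q=(21,0) nearest=12 d=0 → coincident, reject
26. q=(34,10) nearest=10 d=6 new=(33,10) → blocked by [29,31]×[8,10], reject

Path: 0 1 2 3 8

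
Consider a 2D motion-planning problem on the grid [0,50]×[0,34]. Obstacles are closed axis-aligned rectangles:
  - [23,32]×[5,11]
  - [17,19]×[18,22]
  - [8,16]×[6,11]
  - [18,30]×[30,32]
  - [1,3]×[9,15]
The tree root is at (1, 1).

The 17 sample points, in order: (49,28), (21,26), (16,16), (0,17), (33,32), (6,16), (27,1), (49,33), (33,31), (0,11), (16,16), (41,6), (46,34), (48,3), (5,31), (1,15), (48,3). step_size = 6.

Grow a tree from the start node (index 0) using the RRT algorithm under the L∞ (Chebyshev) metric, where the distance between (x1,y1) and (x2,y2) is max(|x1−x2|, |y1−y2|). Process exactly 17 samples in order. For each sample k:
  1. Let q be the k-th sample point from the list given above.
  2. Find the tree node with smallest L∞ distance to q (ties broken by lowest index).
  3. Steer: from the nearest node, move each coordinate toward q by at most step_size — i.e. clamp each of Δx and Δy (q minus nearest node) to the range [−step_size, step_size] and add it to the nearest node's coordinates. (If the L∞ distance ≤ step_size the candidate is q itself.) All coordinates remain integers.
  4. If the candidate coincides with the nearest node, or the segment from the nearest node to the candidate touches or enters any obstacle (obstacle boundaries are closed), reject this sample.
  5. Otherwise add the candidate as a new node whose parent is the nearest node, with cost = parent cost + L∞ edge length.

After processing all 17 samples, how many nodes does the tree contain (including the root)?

Node count: 4

1. q=(49,28) nearest=0 d=48 new=(7,7) → add node 1 parent=0 cost=6
2. q=(21,26) nearest=1 d=19 new=(13,13) → blocked by [8,16]×[6,11], reject
3. q=(16,16) nearest=1 d=9 new=(13,13) → blocked by [8,16]×[6,11], reject
4. q=(0,17) nearest=1 d=10 new=(1,13) → blocked by [1,3]×[9,15], reject
5. q=(33,32) nearest=1 d=26 new=(13,13) → blocked by [8,16]×[6,11], reject
6. q=(6,16) nearest=1 d=9 new=(6,13) → add node 2 parent=1 cost=12
7. q=(27,1) nearest=1 d=20 new=(13,1) → blocked by [8,16]×[6,11], reject
8. q=(49,33) nearest=1 d=42 new=(13,13) → blocked by [8,16]×[6,11], reject
9. q=(33,31) nearest=1 d=26 new=(13,13) → blocked by [8,16]×[6,11], reject
10. q=(0,11) nearest=2 d=6 new=(0,11) → blocked by [1,3]×[9,15], reject
11. q=(16,16) nearest=1 d=9 new=(13,13) → blocked by [8,16]×[6,11], reject
12. q=(41,6) nearest=1 d=34 new=(13,6) → blocked by [8,16]×[6,11], reject
13. q=(46,34) nearest=1 d=39 new=(13,13) → blocked by [8,16]×[6,11], reject
14. q=(48,3) nearest=1 d=41 new=(13,3) → blocked by [8,16]×[6,11], reject
15. q=(5,31) nearest=2 d=18 new=(5,19) → add node 3 parent=2 cost=18
16. q=(1,15) nearest=3 d=4 new=(1,15) → blocked by [1,3]×[9,15], reject
17. q=(48,3) nearest=1 d=41 new=(13,3) → blocked by [8,16]×[6,11], reject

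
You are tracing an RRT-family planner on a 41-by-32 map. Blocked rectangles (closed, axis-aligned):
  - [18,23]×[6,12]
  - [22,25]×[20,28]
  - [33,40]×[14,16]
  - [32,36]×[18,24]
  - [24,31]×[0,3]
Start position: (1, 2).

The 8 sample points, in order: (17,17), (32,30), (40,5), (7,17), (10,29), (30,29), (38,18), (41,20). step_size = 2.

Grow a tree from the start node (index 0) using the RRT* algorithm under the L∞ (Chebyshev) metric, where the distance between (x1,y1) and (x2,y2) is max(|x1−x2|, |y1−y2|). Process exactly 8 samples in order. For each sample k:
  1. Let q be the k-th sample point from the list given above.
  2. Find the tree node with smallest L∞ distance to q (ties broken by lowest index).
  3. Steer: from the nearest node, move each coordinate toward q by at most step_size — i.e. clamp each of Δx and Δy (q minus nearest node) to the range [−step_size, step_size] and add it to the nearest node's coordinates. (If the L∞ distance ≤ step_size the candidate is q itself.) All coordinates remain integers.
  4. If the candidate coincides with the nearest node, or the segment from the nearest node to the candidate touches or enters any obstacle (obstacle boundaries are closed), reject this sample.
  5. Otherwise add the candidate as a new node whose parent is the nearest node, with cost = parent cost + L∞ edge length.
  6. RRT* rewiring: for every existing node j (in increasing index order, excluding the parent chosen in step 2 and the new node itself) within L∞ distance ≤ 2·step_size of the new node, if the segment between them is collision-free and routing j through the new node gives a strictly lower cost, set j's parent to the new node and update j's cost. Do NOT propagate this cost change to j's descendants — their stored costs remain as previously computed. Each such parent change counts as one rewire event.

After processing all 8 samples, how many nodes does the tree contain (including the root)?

1. q=(17,17) nearest=0 d=16 new=(3,4) → add node 1 parent=0 cost=2
2. q=(32,30) nearest=1 d=29 new=(5,6) → add node 2 parent=1 cost=4
3. q=(40,5) nearest=2 d=35 new=(7,5) → add node 3 parent=2 cost=6
4. q=(7,17) nearest=2 d=11 new=(7,8) → add node 4 parent=2 cost=6
5. q=(10,29) nearest=4 d=21 new=(9,10) → add node 5 parent=4 cost=8
6. q=(30,29) nearest=5 d=21 new=(11,12) → add node 6 parent=5 cost=10
7. q=(38,18) nearest=6 d=27 new=(13,14) → add node 7 parent=6 cost=12
8. q=(41,20) nearest=7 d=28 new=(15,16) → add node 8 parent=7 cost=14

Node count: 9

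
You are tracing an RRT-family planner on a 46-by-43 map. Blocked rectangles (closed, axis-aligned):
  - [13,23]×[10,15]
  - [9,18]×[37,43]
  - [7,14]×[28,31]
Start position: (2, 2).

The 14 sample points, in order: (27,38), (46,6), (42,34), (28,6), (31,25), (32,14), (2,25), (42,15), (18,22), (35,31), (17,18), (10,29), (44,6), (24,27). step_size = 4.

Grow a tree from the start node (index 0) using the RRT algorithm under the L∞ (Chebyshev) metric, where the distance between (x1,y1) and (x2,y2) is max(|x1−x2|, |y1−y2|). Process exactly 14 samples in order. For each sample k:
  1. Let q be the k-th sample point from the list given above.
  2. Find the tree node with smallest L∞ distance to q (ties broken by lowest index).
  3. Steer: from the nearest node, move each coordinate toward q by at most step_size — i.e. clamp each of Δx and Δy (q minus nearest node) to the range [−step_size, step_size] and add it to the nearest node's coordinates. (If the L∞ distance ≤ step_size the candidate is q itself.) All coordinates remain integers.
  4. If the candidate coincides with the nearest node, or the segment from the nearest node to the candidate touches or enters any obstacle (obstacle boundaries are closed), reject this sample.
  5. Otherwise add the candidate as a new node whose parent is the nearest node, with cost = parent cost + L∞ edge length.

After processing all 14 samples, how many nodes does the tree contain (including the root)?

1. q=(27,38) nearest=0 d=36 new=(6,6) → add node 1 parent=0 cost=4
2. q=(46,6) nearest=1 d=40 new=(10,6) → add node 2 parent=1 cost=8
3. q=(42,34) nearest=2 d=32 new=(14,10) → blocked by [13,23]×[10,15], reject
4. q=(28,6) nearest=2 d=18 new=(14,6) → add node 3 parent=2 cost=12
5. q=(31,25) nearest=3 d=19 new=(18,10) → blocked by [13,23]×[10,15], reject
6. q=(32,14) nearest=3 d=18 new=(18,10) → blocked by [13,23]×[10,15], reject
7. q=(2,25) nearest=1 d=19 new=(2,10) → add node 4 parent=1 cost=8
8. q=(42,15) nearest=3 d=28 new=(18,10) → blocked by [13,23]×[10,15], reject
9. q=(18,22) nearest=1 d=16 new=(10,10) → add node 5 parent=1 cost=8
10. q=(35,31) nearest=2 d=25 new=(14,10) → blocked by [13,23]×[10,15], reject
11. q=(17,18) nearest=5 d=8 new=(14,14) → blocked by [13,23]×[10,15], reject
12. q=(10,29) nearest=4 d=19 new=(6,14) → add node 6 parent=4 cost=12
13. q=(44,6) nearest=3 d=30 new=(18,6) → add node 7 parent=3 cost=16
14. q=(24,27) nearest=5 d=17 new=(14,14) → blocked by [13,23]×[10,15], reject

Node count: 8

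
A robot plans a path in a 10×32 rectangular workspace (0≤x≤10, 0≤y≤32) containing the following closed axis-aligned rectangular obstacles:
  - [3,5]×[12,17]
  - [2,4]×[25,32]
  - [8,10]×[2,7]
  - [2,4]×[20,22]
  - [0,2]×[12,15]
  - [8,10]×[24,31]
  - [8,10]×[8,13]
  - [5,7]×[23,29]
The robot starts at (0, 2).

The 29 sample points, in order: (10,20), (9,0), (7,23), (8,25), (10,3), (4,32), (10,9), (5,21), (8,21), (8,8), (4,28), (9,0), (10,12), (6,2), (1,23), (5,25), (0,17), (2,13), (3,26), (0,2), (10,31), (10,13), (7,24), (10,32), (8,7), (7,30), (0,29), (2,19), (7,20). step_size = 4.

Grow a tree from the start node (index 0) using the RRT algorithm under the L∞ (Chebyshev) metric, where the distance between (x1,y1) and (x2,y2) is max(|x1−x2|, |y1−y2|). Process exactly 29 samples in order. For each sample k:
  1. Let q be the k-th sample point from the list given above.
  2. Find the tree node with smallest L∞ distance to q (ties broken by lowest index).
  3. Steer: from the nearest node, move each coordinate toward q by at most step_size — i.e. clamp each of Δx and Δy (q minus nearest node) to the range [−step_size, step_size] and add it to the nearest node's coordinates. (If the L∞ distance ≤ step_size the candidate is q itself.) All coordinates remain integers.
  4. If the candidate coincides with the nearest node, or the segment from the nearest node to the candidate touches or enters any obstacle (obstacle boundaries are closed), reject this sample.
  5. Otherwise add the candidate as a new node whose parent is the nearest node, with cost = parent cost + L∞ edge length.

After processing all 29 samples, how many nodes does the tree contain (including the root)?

1. q=(10,20) nearest=0 d=18 new=(4,6) → add node 1 parent=0 cost=4
2. q=(9,0) nearest=1 d=6 new=(8,2) → blocked by [8,10]×[2,7], reject
3. q=(7,23) nearest=1 d=17 new=(7,10) → add node 2 parent=1 cost=8
4. q=(8,25) nearest=2 d=15 new=(8,14) → add node 3 parent=2 cost=12
5. q=(10,3) nearest=1 d=6 new=(8,3) → blocked by [8,10]×[2,7], reject
6. q=(4,32) nearest=3 d=18 new=(4,18) → blocked by [3,5]×[12,17], reject
7. q=(10,9) nearest=2 d=3 new=(10,9) → blocked by [8,10]×[8,13], reject
8. q=(5,21) nearest=3 d=7 new=(5,18) → add node 4 parent=3 cost=16
9. q=(8,21) nearest=4 d=3 new=(8,21) → add node 5 parent=4 cost=19
10. q=(8,8) nearest=2 d=2 new=(8,8) → blocked by [8,10]×[8,13], reject
11. q=(4,28) nearest=5 d=7 new=(4,25) → blocked by [2,4]×[25,32], reject
12. q=(9,0) nearest=1 d=6 new=(8,2) → blocked by [8,10]×[2,7], reject
13. q=(10,12) nearest=3 d=2 new=(10,12) → blocked by [8,10]×[8,13], reject
14. q=(6,2) nearest=1 d=4 new=(6,2) → add node 6 parent=1 cost=8
15. q=(1,23) nearest=4 d=5 new=(1,22) → blocked by [2,4]×[20,22], reject
16. q=(5,25) nearest=5 d=4 new=(5,25) → blocked by [5,7]×[23,29], reject
17. q=(0,17) nearest=4 d=5 new=(1,17) → add node 7 parent=4 cost=20
18. q=(2,13) nearest=7 d=4 new=(2,13) → blocked by [0,2]×[12,15], reject
19. q=(3,26) nearest=5 d=5 new=(4,25) → blocked by [2,4]×[25,32], reject
20. q=(0,2) nearest=0 d=0 → coincident, reject
21. q=(10,31) nearest=5 d=10 new=(10,25) → blocked by [8,10]×[24,31], reject
22. q=(10,13) nearest=3 d=2 new=(10,13) → blocked by [8,10]×[8,13], reject
23. q=(7,24) nearest=5 d=3 new=(7,24) → blocked by [5,7]×[23,29], reject
24. q=(10,32) nearest=5 d=11 new=(10,25) → blocked by [8,10]×[24,31], reject
25. q=(8,7) nearest=2 d=3 new=(8,7) → blocked by [8,10]×[2,7], reject
26. q=(7,30) nearest=5 d=9 new=(7,25) → blocked by [5,7]×[23,29], reject
27. q=(0,29) nearest=5 d=8 new=(4,25) → blocked by [2,4]×[25,32], reject
28. q=(2,19) nearest=7 d=2 new=(2,19) → add node 8 parent=7 cost=22
29. q=(7,20) nearest=5 d=1 new=(7,20) → add node 9 parent=5 cost=20

Node count: 10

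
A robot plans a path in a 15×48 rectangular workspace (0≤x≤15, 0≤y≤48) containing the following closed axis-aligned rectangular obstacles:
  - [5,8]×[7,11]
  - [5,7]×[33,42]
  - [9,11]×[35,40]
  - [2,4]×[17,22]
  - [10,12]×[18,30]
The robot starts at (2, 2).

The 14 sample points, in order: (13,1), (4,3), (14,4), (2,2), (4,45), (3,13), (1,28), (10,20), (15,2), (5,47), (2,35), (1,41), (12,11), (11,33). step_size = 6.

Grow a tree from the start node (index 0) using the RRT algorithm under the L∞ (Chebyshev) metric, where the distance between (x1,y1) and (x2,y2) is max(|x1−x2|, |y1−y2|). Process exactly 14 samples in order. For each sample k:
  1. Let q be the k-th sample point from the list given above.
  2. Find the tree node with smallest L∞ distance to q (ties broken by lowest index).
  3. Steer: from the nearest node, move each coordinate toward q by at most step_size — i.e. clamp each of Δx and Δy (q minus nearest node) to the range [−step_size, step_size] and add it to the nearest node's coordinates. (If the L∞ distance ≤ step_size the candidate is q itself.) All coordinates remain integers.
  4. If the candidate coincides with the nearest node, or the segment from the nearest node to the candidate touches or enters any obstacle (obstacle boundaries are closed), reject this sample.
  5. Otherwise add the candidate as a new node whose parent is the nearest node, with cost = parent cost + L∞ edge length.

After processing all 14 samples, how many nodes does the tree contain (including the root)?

Node count: 9

1. q=(13,1) nearest=0 d=11 new=(8,1) → add node 1 parent=0 cost=6
2. q=(4,3) nearest=0 d=2 new=(4,3) → add node 2 parent=0 cost=2
3. q=(14,4) nearest=1 d=6 new=(14,4) → add node 3 parent=1 cost=12
4. q=(2,2) nearest=0 d=0 → coincident, reject
5. q=(4,45) nearest=3 d=41 new=(8,10) → blocked by [5,8]×[7,11], reject
6. q=(3,13) nearest=2 d=10 new=(3,9) → add node 4 parent=2 cost=8
7. q=(1,28) nearest=4 d=19 new=(1,15) → add node 5 parent=4 cost=14
8. q=(10,20) nearest=5 d=9 new=(7,20) → blocked by [2,4]×[17,22], reject
9. q=(15,2) nearest=3 d=2 new=(15,2) → add node 6 parent=3 cost=14
10. q=(5,47) nearest=5 d=32 new=(5,21) → blocked by [2,4]×[17,22], reject
11. q=(2,35) nearest=5 d=20 new=(2,21) → blocked by [2,4]×[17,22], reject
12. q=(1,41) nearest=5 d=26 new=(1,21) → add node 7 parent=5 cost=20
13. q=(12,11) nearest=3 d=7 new=(12,10) → add node 8 parent=3 cost=18
14. q=(11,33) nearest=7 d=12 new=(7,27) → blocked by [2,4]×[17,22], reject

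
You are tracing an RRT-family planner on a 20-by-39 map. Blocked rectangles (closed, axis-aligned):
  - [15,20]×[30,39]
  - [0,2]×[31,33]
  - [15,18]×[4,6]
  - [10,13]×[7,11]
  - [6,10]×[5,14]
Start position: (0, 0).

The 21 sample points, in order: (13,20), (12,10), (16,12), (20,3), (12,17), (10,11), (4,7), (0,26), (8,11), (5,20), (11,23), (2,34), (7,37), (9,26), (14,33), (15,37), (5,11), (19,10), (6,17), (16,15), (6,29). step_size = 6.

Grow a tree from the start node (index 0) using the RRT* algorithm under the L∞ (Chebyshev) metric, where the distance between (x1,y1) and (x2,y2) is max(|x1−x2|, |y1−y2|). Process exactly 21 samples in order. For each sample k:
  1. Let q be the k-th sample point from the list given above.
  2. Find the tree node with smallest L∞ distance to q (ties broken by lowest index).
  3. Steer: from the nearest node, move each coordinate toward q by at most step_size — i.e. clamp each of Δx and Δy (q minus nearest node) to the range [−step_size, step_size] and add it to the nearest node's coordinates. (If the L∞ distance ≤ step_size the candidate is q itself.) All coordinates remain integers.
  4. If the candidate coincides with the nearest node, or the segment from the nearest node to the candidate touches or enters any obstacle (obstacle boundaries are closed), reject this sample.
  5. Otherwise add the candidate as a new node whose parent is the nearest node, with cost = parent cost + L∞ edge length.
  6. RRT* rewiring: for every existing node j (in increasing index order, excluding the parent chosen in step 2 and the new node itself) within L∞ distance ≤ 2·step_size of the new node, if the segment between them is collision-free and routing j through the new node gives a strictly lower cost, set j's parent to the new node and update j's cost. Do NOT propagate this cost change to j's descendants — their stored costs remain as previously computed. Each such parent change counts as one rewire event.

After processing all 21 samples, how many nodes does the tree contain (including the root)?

Node count: 14

1. q=(13,20) nearest=0 d=20 new=(6,6) → blocked by [6,10]×[5,14], reject
2. q=(12,10) nearest=0 d=12 new=(6,6) → blocked by [6,10]×[5,14], reject
3. q=(16,12) nearest=0 d=16 new=(6,6) → blocked by [6,10]×[5,14], reject
4. q=(20,3) nearest=0 d=20 new=(6,3) → add node 1 parent=0 cost=6
5. q=(12,17) nearest=1 d=14 new=(12,9) → blocked by [10,13]×[7,11], reject
6. q=(10,11) nearest=1 d=8 new=(10,9) → blocked by [10,13]×[7,11], reject
7. q=(4,7) nearest=1 d=4 new=(4,7) → add node 2 parent=1 cost=10
8. q=(0,26) nearest=2 d=19 new=(0,13) → add node 3 parent=2 cost=16
9. q=(8,11) nearest=2 d=4 new=(8,11) → blocked by [6,10]×[5,14], reject
10. q=(5,20) nearest=3 d=7 new=(5,19) → add node 4 parent=3 cost=22
11. q=(11,23) nearest=4 d=6 new=(11,23) → add node 5 parent=4 cost=28
12. q=(2,34) nearest=5 d=11 new=(5,29) → add node 6 parent=5 cost=34
13. q=(7,37) nearest=6 d=8 new=(7,35) → add node 7 parent=6 cost=40
14. q=(9,26) nearest=5 d=3 new=(9,26) → add node 8 parent=5 cost=31
15. q=(14,33) nearest=7 d=7 new=(13,33) → add node 9 parent=7 cost=46
16. q=(15,37) nearest=9 d=4 new=(15,37) → blocked by [15,20]×[30,39], reject
17. q=(5,11) nearest=2 d=4 new=(5,11) → add node 10 parent=2 cost=14
18. q=(19,10) nearest=1 d=13 new=(12,9) → blocked by [10,13]×[7,11], reject
19. q=(6,17) nearest=4 d=2 new=(6,17) → add node 11 parent=4 cost=24
20. q=(16,15) nearest=5 d=8 new=(16,17) → add node 12 parent=5 cost=34
21. q=(6,29) nearest=6 d=1 new=(6,29) → add node 13 parent=6 cost=35; rewire 9→13 (42<46)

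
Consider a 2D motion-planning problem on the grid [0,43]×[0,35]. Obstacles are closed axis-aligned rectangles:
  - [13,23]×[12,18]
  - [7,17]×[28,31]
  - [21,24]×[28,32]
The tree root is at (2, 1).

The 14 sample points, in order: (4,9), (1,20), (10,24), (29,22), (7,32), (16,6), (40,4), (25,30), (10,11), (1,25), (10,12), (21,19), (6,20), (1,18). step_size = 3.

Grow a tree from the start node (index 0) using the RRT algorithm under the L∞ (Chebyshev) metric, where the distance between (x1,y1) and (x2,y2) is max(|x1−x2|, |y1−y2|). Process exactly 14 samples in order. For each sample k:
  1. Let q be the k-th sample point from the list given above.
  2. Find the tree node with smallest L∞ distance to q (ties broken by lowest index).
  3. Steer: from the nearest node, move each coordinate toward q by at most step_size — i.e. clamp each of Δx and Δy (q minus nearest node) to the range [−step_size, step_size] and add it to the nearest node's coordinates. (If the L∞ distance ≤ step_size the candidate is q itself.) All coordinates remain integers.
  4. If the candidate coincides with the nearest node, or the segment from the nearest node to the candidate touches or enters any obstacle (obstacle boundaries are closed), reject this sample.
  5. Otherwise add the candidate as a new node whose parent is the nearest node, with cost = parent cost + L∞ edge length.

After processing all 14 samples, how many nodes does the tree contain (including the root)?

Node count: 15

1. q=(4,9) nearest=0 d=8 new=(4,4) → add node 1 parent=0 cost=3
2. q=(1,20) nearest=1 d=16 new=(1,7) → add node 2 parent=1 cost=6
3. q=(10,24) nearest=2 d=17 new=(4,10) → add node 3 parent=2 cost=9
4. q=(29,22) nearest=1 d=25 new=(7,7) → add node 4 parent=1 cost=6
5. q=(7,32) nearest=3 d=22 new=(7,13) → add node 5 parent=3 cost=12
6. q=(16,6) nearest=4 d=9 new=(10,6) → add node 6 parent=4 cost=9
7. q=(40,4) nearest=6 d=30 new=(13,4) → add node 7 parent=6 cost=12
8. q=(25,30) nearest=5 d=18 new=(10,16) → add node 8 parent=5 cost=15
9. q=(10,11) nearest=5 d=3 new=(10,11) → add node 9 parent=5 cost=15
10. q=(1,25) nearest=8 d=9 new=(7,19) → add node 10 parent=8 cost=18
11. q=(10,12) nearest=9 d=1 new=(10,12) → add node 11 parent=9 cost=16
12. q=(21,19) nearest=8 d=11 new=(13,19) → add node 12 parent=8 cost=18
13. q=(6,20) nearest=10 d=1 new=(6,20) → add node 13 parent=10 cost=19
14. q=(1,18) nearest=13 d=5 new=(3,18) → add node 14 parent=13 cost=22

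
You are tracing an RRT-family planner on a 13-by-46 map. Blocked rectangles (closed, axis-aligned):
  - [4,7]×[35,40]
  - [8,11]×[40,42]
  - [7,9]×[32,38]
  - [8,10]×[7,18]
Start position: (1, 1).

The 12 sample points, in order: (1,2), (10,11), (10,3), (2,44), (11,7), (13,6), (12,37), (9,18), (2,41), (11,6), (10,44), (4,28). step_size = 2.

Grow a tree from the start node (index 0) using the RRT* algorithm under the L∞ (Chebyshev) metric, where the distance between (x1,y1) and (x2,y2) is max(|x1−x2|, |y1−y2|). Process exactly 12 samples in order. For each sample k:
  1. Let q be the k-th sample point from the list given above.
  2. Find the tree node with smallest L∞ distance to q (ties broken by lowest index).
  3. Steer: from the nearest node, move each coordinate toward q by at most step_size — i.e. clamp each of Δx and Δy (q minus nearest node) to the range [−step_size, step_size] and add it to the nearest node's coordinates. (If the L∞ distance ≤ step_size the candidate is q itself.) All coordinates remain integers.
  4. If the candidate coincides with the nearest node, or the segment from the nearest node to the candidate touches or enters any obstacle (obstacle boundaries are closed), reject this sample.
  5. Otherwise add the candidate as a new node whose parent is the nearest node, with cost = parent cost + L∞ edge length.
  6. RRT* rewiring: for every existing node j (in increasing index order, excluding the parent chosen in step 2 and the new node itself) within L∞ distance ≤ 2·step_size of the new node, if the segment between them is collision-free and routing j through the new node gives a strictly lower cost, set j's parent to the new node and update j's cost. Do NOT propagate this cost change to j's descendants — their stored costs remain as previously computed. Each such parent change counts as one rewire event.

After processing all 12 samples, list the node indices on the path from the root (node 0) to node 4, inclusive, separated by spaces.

1. q=(1,2) nearest=0 d=1 new=(1,2) → add node 1 parent=0 cost=1
2. q=(10,11) nearest=1 d=9 new=(3,4) → add node 2 parent=1 cost=3
3. q=(10,3) nearest=2 d=7 new=(5,3) → add node 3 parent=2 cost=5
4. q=(2,44) nearest=2 d=40 new=(2,6) → add node 4 parent=2 cost=5
5. q=(11,7) nearest=3 d=6 new=(7,5) → add node 5 parent=3 cost=7
6. q=(13,6) nearest=5 d=6 new=(9,6) → add node 6 parent=5 cost=9
7. q=(12,37) nearest=4 d=31 new=(4,8) → add node 7 parent=4 cost=7
8. q=(9,18) nearest=7 d=10 new=(6,10) → add node 8 parent=7 cost=9
9. q=(2,41) nearest=8 d=31 new=(4,12) → add node 9 parent=8 cost=11
10. q=(11,6) nearest=6 d=2 new=(11,6) → add node 10 parent=6 cost=11
11. q=(10,44) nearest=9 d=32 new=(6,14) → add node 11 parent=9 cost=13
12. q=(4,28) nearest=11 d=14 new=(4,16) → add node 12 parent=11 cost=15

Path: 0 1 2 4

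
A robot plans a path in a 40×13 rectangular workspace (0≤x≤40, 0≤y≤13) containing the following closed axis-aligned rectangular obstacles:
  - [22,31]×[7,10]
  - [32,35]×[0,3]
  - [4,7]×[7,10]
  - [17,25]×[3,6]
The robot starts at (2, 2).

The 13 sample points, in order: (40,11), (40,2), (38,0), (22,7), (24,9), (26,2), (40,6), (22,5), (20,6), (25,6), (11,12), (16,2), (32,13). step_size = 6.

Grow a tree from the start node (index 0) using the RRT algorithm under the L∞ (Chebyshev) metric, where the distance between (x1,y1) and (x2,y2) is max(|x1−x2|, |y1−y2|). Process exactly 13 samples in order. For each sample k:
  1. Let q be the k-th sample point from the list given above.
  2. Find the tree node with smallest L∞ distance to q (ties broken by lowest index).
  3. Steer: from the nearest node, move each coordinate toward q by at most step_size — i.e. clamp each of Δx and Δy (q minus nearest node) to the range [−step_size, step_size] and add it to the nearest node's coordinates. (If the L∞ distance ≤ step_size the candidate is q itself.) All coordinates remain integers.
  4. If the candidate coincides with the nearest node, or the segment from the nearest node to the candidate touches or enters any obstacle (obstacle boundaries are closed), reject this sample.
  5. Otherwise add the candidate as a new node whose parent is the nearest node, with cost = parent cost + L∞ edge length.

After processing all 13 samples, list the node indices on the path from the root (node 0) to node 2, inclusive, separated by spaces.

Path: 0 1 2

1. q=(40,11) nearest=0 d=38 new=(8,8) → blocked by [4,7]×[7,10], reject
2. q=(40,2) nearest=0 d=38 new=(8,2) → add node 1 parent=0 cost=6
3. q=(38,0) nearest=1 d=30 new=(14,0) → add node 2 parent=1 cost=12
4. q=(22,7) nearest=2 d=8 new=(20,6) → blocked by [17,25]×[3,6], reject
5. q=(24,9) nearest=2 d=10 new=(20,6) → blocked by [17,25]×[3,6], reject
6. q=(26,2) nearest=2 d=12 new=(20,2) → add node 3 parent=2 cost=18
7. q=(40,6) nearest=3 d=20 new=(26,6) → blocked by [17,25]×[3,6], reject
8. q=(22,5) nearest=3 d=3 new=(22,5) → blocked by [17,25]×[3,6], reject
9. q=(20,6) nearest=3 d=4 new=(20,6) → blocked by [17,25]×[3,6], reject
10. q=(25,6) nearest=3 d=5 new=(25,6) → blocked by [17,25]×[3,6], reject
11. q=(11,12) nearest=0 d=10 new=(8,8) → blocked by [4,7]×[7,10], reject
12. q=(16,2) nearest=2 d=2 new=(16,2) → add node 4 parent=2 cost=14
13. q=(32,13) nearest=3 d=12 new=(26,8) → blocked by [22,31]×[7,10], reject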